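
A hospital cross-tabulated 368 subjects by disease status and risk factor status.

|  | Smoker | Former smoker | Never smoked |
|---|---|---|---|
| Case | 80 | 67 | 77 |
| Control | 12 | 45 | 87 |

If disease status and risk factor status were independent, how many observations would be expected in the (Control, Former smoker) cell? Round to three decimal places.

Row total (Control) = 144; column total (Former smoker) = 112; grand total N = 368.
Expected count = (row total × column total) / N = 144 × 112 / 368 = 43.826.

43.826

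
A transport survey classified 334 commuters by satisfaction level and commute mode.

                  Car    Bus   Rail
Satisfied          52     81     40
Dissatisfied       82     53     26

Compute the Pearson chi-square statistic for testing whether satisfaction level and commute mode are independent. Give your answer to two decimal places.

Row totals: 173, 161. Column totals: 134, 134, 66. Grand total N = 334.
Expected counts (row total × column total / N):
  Satisfied, Car: 173×134/334 = 69.407
  Satisfied, Bus: 173×134/334 = 69.407
  Satisfied, Rail: 173×66/334 = 34.186
  Dissatisfied, Car: 161×134/334 = 64.593
  Dissatisfied, Bus: 161×134/334 = 64.593
  Dissatisfied, Rail: 161×66/334 = 31.814
Contributions (O − E)²/E:
  (52 − 69.407)²/69.407 = 4.3656
  (81 − 69.407)²/69.407 = 1.9364
  (40 − 34.186)²/34.186 = 0.9888
  (82 − 64.593)²/64.593 = 4.6910
  (53 − 64.593)²/64.593 = 2.0807
  (26 − 31.814)²/31.814 = 1.0625
χ² = 4.3656 + 1.9364 + 0.9888 + 4.6910 + 2.0807 + 1.0625 = 15.13

15.13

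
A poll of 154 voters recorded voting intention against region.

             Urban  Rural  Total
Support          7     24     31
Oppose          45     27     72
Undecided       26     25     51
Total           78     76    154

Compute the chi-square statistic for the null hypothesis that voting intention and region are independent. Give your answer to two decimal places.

Grand total N = 154.
Expected counts (row total × column total / N):
  Support, Urban: 31×78/154 = 15.701
  Support, Rural: 31×76/154 = 15.299
  Oppose, Urban: 72×78/154 = 36.468
  Oppose, Rural: 72×76/154 = 35.532
  Undecided, Urban: 51×78/154 = 25.831
  Undecided, Rural: 51×76/154 = 25.169
Contributions (O − E)²/E:
  (7 − 15.701)²/15.701 = 4.8218
  (24 − 15.299)²/15.299 = 4.9485
  (45 − 36.468)²/36.468 = 1.9961
  (27 − 35.532)²/35.532 = 2.0487
  (26 − 25.831)²/25.831 = 0.0011
  (25 − 25.169)²/25.169 = 0.0011
χ² = 4.8218 + 4.9485 + 1.9961 + 2.0487 + 0.0011 + 0.0011 = 13.82

13.82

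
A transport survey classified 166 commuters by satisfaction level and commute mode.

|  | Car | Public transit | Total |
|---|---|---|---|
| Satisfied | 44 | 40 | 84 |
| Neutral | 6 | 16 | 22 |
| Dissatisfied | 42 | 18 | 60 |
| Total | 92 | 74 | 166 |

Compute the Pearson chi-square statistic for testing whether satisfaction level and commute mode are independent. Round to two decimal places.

12.53

Grand total N = 166.
Expected counts (row total × column total / N):
  Satisfied, Car: 84×92/166 = 46.554
  Satisfied, Public transit: 84×74/166 = 37.446
  Neutral, Car: 22×92/166 = 12.193
  Neutral, Public transit: 22×74/166 = 9.807
  Dissatisfied, Car: 60×92/166 = 33.253
  Dissatisfied, Public transit: 60×74/166 = 26.747
Contributions (O − E)²/E:
  (44 − 46.554)²/46.554 = 0.1401
  (40 − 37.446)²/37.446 = 0.1742
  (6 − 12.193)²/12.193 = 3.1455
  (16 − 9.807)²/9.807 = 3.9108
  (42 − 33.253)²/33.253 = 2.3008
  (18 − 26.747)²/26.747 = 2.8605
χ² = 0.1401 + 0.1742 + 3.1455 + 3.9108 + 2.3008 + 2.8605 = 12.53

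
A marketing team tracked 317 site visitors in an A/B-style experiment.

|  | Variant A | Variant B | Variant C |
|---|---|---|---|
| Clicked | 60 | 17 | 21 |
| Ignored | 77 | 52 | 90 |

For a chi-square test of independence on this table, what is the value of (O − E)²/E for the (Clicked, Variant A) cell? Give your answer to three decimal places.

Row total (Clicked) = 98; column total (Variant A) = 137; N = 317.
Expected count E = 98 × 137 / 317 = 42.3533.
Contribution = (O − E)²/E = (60 − 42.3533)² / 42.3533 = 7.353.

7.353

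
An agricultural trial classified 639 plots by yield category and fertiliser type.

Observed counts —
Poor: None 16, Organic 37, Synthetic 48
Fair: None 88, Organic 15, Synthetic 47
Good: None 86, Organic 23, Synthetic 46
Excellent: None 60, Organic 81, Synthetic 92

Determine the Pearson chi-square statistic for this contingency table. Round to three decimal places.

Row totals: 101, 150, 155, 233. Column totals: 250, 156, 233. Grand total N = 639.
Expected counts (row total × column total / N):
  Poor, None: 101×250/639 = 39.5149
  Poor, Organic: 101×156/639 = 24.6573
  Poor, Synthetic: 101×233/639 = 36.8279
  Fair, None: 150×250/639 = 58.6854
  Fair, Organic: 150×156/639 = 36.6197
  Fair, Synthetic: 150×233/639 = 54.6948
  Good, None: 155×250/639 = 60.6416
  Good, Organic: 155×156/639 = 37.8404
  Good, Synthetic: 155×233/639 = 56.5180
  Excellent, None: 233×250/639 = 91.1581
  Excellent, Organic: 233×156/639 = 56.8826
  Excellent, Synthetic: 233×233/639 = 84.9593
Contributions (O − E)²/E:
  (16 − 39.5149)²/39.5149 = 13.9935
  (37 − 24.6573)²/24.6573 = 6.1784
  (48 − 36.8279)²/36.8279 = 3.3892
  (88 − 58.6854)²/58.6854 = 14.6433
  (15 − 36.6197)²/36.6197 = 12.7639
  (47 − 54.6948)²/54.6948 = 1.0826
  (86 − 60.6416)²/60.6416 = 10.6041
  (23 − 37.8404)²/37.8404 = 5.8202
  (46 − 56.5180)²/56.5180 = 1.9574
  (60 − 91.1581)²/91.1581 = 10.6499
  (81 − 56.8826)²/56.8826 = 10.2254
  (92 − 84.9593)²/84.9593 = 0.5835
χ² = 13.9935 + 6.1784 + 3.3892 + 14.6433 + 12.7639 + 1.0826 + 10.6041 + 5.8202 + 1.9574 + 10.6499 + 10.2254 + 0.5835 = 91.891

91.891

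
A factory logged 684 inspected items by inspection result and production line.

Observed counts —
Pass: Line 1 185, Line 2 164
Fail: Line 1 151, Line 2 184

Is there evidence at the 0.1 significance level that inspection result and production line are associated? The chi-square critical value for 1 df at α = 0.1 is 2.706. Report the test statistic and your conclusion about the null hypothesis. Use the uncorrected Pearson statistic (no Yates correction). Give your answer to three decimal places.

Row totals: 349, 335. Column totals: 336, 348. Grand total N = 684.
Expected counts (row total × column total / N):
  Pass, Line 1: 349×336/684 = 171.4386
  Pass, Line 2: 349×348/684 = 177.5614
  Fail, Line 1: 335×336/684 = 164.5614
  Fail, Line 2: 335×348/684 = 170.4386
Contributions (O − E)²/E:
  (185 − 171.4386)²/171.4386 = 1.0728
  (164 − 177.5614)²/177.5614 = 1.0358
  (151 − 164.5614)²/164.5614 = 1.1176
  (184 − 170.4386)²/170.4386 = 1.0790
χ² = 1.0728 + 1.0358 + 1.1176 + 1.0790 = 4.305
df = (2−1)(2−1) = 1. Since 4.305 > 2.706, reject the null hypothesis of independence at α = 0.1.

4.305; reject H₀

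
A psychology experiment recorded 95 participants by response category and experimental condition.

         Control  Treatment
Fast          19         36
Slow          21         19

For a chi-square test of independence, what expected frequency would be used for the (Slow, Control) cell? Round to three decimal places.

Row total (Slow) = 40; column total (Control) = 40; grand total N = 95.
Expected count = (row total × column total) / N = 40 × 40 / 95 = 16.842.

16.842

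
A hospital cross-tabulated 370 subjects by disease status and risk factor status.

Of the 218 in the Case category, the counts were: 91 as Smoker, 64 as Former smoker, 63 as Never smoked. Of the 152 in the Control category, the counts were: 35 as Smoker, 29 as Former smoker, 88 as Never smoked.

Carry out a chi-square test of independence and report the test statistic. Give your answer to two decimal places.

31.43

Row totals: 218, 152. Column totals: 126, 93, 151. Grand total N = 370.
Expected counts (row total × column total / N):
  Case, Smoker: 218×126/370 = 74.238
  Case, Former smoker: 218×93/370 = 54.795
  Case, Never smoked: 218×151/370 = 88.968
  Control, Smoker: 152×126/370 = 51.762
  Control, Former smoker: 152×93/370 = 38.205
  Control, Never smoked: 152×151/370 = 62.032
Contributions (O − E)²/E:
  (91 − 74.238)²/74.238 = 3.7846
  (64 − 54.795)²/54.795 = 1.5463
  (63 − 88.968)²/88.968 = 7.5795
  (35 − 51.762)²/51.762 = 5.4280
  (29 − 38.205)²/38.205 = 2.2178
  (88 − 62.032)²/62.032 = 10.8708
χ² = 3.7846 + 1.5463 + 7.5795 + 5.4280 + 2.2178 + 10.8708 = 31.43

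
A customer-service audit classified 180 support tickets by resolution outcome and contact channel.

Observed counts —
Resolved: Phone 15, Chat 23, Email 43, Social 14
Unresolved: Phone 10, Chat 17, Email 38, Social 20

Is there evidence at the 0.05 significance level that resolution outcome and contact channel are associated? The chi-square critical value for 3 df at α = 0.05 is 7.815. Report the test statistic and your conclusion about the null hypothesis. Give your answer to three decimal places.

Row totals: 95, 85. Column totals: 25, 40, 81, 34. Grand total N = 180.
Expected counts (row total × column total / N):
  Resolved, Phone: 95×25/180 = 13.1944
  Resolved, Chat: 95×40/180 = 21.1111
  Resolved, Email: 95×81/180 = 42.7500
  Resolved, Social: 95×34/180 = 17.9444
  Unresolved, Phone: 85×25/180 = 11.8056
  Unresolved, Chat: 85×40/180 = 18.8889
  Unresolved, Email: 85×81/180 = 38.2500
  Unresolved, Social: 85×34/180 = 16.0556
Contributions (O − E)²/E:
  (15 − 13.1944)²/13.1944 = 0.2471
  (23 − 21.1111)²/21.1111 = 0.1690
  (43 − 42.7500)²/42.7500 = 0.0015
  (14 − 17.9444)²/17.9444 = 0.8670
  (10 − 11.8056)²/11.8056 = 0.2762
  (17 − 18.8889)²/18.8889 = 0.1889
  (38 − 38.2500)²/38.2500 = 0.0016
  (20 − 16.0556)²/16.0556 = 0.9690
χ² = 0.2471 + 0.1690 + 0.0015 + 0.8670 + 0.2762 + 0.1889 + 0.0016 + 0.9690 = 2.720
df = (2−1)(4−1) = 3. Since 2.720 < 7.815, fail to reject the null hypothesis of independence at α = 0.05.

2.720; fail to reject H₀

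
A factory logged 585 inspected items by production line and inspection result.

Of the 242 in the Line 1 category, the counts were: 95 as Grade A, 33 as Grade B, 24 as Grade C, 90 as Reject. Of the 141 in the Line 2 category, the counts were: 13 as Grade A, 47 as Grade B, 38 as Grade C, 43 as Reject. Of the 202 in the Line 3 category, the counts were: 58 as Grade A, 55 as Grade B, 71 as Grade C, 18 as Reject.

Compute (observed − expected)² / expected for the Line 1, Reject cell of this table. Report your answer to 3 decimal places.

12.138

Row total (Line 1) = 242; column total (Reject) = 151; N = 585.
Expected count E = 242 × 151 / 585 = 62.4650.
Contribution = (O − E)²/E = (90 − 62.4650)² / 62.4650 = 12.138.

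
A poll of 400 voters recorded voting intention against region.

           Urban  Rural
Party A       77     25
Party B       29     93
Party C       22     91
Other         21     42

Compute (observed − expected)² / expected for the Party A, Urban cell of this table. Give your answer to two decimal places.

Row total (Party A) = 102; column total (Urban) = 149; N = 400.
Expected count E = 102 × 149 / 400 = 37.995.
Contribution = (O − E)²/E = (77 − 37.995)² / 37.995 = 40.04.

40.04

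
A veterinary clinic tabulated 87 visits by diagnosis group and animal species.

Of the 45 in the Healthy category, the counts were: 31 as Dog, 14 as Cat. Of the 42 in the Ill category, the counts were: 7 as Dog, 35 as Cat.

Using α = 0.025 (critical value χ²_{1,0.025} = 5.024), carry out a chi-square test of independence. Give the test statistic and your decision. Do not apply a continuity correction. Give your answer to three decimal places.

Row totals: 45, 42. Column totals: 38, 49. Grand total N = 87.
Expected counts (row total × column total / N):
  Healthy, Dog: 45×38/87 = 19.6552
  Healthy, Cat: 45×49/87 = 25.3448
  Ill, Dog: 42×38/87 = 18.3448
  Ill, Cat: 42×49/87 = 23.6552
Contributions (O − E)²/E:
  (31 − 19.6552)²/19.6552 = 6.5481
  (14 − 25.3448)²/25.3448 = 5.0781
  (7 − 18.3448)²/18.3448 = 7.0159
  (35 − 23.6552)²/23.6552 = 5.4409
χ² = 6.5481 + 5.0781 + 7.0159 + 5.4409 = 24.083
df = (2−1)(2−1) = 1. Since 24.083 > 5.024, reject the null hypothesis of independence at α = 0.025.

24.083; reject H₀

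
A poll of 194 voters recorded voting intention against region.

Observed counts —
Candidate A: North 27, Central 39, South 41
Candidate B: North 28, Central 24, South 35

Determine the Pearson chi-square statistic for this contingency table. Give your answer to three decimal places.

2.023

Row totals: 107, 87. Column totals: 55, 63, 76. Grand total N = 194.
Expected counts (row total × column total / N):
  Candidate A, North: 107×55/194 = 30.3351
  Candidate A, Central: 107×63/194 = 34.7474
  Candidate A, South: 107×76/194 = 41.9175
  Candidate B, North: 87×55/194 = 24.6649
  Candidate B, Central: 87×63/194 = 28.2526
  Candidate B, South: 87×76/194 = 34.0825
Contributions (O − E)²/E:
  (27 − 30.3351)²/30.3351 = 0.3667
  (39 − 34.7474)²/34.7474 = 0.5205
  (41 − 41.9175)²/41.9175 = 0.0201
  (28 − 24.6649)²/24.6649 = 0.4510
  (24 − 28.2526)²/28.2526 = 0.6401
  (35 − 34.0825)²/34.0825 = 0.0247
χ² = 0.3667 + 0.5205 + 0.0201 + 0.4510 + 0.6401 + 0.0247 = 2.023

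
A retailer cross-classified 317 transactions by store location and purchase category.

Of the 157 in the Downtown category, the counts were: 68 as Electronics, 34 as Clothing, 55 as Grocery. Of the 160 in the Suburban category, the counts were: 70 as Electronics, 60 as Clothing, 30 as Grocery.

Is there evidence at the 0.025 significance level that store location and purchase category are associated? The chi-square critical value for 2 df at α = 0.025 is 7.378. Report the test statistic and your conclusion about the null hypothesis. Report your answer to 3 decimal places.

Row totals: 157, 160. Column totals: 138, 94, 85. Grand total N = 317.
Expected counts (row total × column total / N):
  Downtown, Electronics: 157×138/317 = 68.3470
  Downtown, Clothing: 157×94/317 = 46.5552
  Downtown, Grocery: 157×85/317 = 42.0978
  Suburban, Electronics: 160×138/317 = 69.6530
  Suburban, Clothing: 160×94/317 = 47.4448
  Suburban, Grocery: 160×85/317 = 42.9022
Contributions (O − E)²/E:
  (68 − 68.3470)²/68.3470 = 0.0018
  (34 − 46.5552)²/46.5552 = 3.3859
  (55 − 42.0978)²/42.0978 = 3.9543
  (70 − 69.6530)²/69.6530 = 0.0017
  (60 − 47.4448)²/47.4448 = 3.3225
  (30 − 42.9022)²/42.9022 = 3.8801
χ² = 0.0018 + 3.3859 + 3.9543 + 0.0017 + 3.3225 + 3.8801 = 14.546
df = (2−1)(3−1) = 2. Since 14.546 > 7.378, reject the null hypothesis of independence at α = 0.025.

14.546; reject H₀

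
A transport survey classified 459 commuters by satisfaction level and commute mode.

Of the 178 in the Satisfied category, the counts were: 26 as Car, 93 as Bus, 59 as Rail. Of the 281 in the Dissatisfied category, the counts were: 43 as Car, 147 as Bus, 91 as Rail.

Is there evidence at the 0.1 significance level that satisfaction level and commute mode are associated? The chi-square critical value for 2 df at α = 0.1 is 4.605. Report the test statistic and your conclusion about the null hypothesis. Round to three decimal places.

0.055; fail to reject H₀

Row totals: 178, 281. Column totals: 69, 240, 150. Grand total N = 459.
Expected counts (row total × column total / N):
  Satisfied, Car: 178×69/459 = 26.7582
  Satisfied, Bus: 178×240/459 = 93.0719
  Satisfied, Rail: 178×150/459 = 58.1699
  Dissatisfied, Car: 281×69/459 = 42.2418
  Dissatisfied, Bus: 281×240/459 = 146.9281
  Dissatisfied, Rail: 281×150/459 = 91.8301
Contributions (O − E)²/E:
  (26 − 26.7582)²/26.7582 = 0.0215
  (93 − 93.0719)²/93.0719 = 0.0001
  (59 − 58.1699)²/58.1699 = 0.0118
  (43 − 42.2418)²/42.2418 = 0.0136
  (147 − 146.9281)²/146.9281 = 0.0000
  (91 − 91.8301)²/91.8301 = 0.0075
χ² = 0.0215 + 0.0001 + 0.0118 + 0.0136 + 0.0000 + 0.0075 = 0.055
df = (2−1)(3−1) = 2. Since 0.055 < 4.605, fail to reject the null hypothesis of independence at α = 0.1.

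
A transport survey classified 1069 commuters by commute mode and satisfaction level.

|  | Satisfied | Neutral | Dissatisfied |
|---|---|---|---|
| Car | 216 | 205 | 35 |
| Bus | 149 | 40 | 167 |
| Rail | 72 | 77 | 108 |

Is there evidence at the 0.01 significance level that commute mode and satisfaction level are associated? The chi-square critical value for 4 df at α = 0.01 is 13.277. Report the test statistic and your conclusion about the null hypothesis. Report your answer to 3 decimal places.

216.569; reject H₀

Row totals: 456, 356, 257. Column totals: 437, 322, 310. Grand total N = 1069.
Expected counts (row total × column total / N):
  Car, Satisfied: 456×437/1069 = 186.4097
  Car, Neutral: 456×322/1069 = 137.3545
  Car, Dissatisfied: 456×310/1069 = 132.2357
  Bus, Satisfied: 356×437/1069 = 145.5304
  Bus, Neutral: 356×322/1069 = 107.2329
  Bus, Dissatisfied: 356×310/1069 = 103.2367
  Rail, Satisfied: 257×437/1069 = 105.0599
  Rail, Neutral: 257×322/1069 = 77.4125
  Rail, Dissatisfied: 257×310/1069 = 74.5276
Contributions (O − E)²/E:
  (216 − 186.4097)²/186.4097 = 4.6971
  (205 − 137.3545)²/137.3545 = 33.3146
  (35 − 132.2357)²/132.2357 = 71.4995
  (149 − 145.5304)²/145.5304 = 0.0827
  (40 − 107.2329)²/107.2329 = 42.1537
  (167 − 103.2367)²/103.2367 = 39.3829
  (72 − 105.0599)²/105.0599 = 10.4032
  (77 − 77.4125)²/77.4125 = 0.0022
  (108 − 74.5276)²/74.5276 = 15.0334
χ² = 4.6971 + 33.3146 + 71.4995 + 0.0827 + 42.1537 + 39.3829 + 10.4032 + 0.0022 + 15.0334 = 216.569
df = (3−1)(3−1) = 4. Since 216.569 > 13.277, reject the null hypothesis of independence at α = 0.01.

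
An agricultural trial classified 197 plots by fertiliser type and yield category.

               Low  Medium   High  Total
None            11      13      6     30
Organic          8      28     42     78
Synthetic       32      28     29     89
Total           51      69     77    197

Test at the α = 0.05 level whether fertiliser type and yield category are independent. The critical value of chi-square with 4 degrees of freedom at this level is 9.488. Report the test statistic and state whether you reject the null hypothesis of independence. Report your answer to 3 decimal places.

21.230; reject H₀

Grand total N = 197.
Expected counts (row total × column total / N):
  None, Low: 30×51/197 = 7.7665
  None, Medium: 30×69/197 = 10.5076
  None, High: 30×77/197 = 11.7259
  Organic, Low: 78×51/197 = 20.1929
  Organic, Medium: 78×69/197 = 27.3198
  Organic, High: 78×77/197 = 30.4873
  Synthetic, Low: 89×51/197 = 23.0406
  Synthetic, Medium: 89×69/197 = 31.1726
  Synthetic, High: 89×77/197 = 34.7868
Contributions (O − E)²/E:
  (11 − 7.7665)²/7.7665 = 1.3462
  (13 − 10.5076)²/10.5076 = 0.5912
  (6 − 11.7259)²/11.7259 = 2.7960
  (8 − 20.1929)²/20.1929 = 7.3623
  (28 − 27.3198)²/27.3198 = 0.0169
  (42 − 30.4873)²/30.4873 = 4.3475
  (32 − 23.0406)²/23.0406 = 3.4839
  (28 − 31.1726)²/31.1726 = 0.3229
  (29 − 34.7868)²/34.7868 = 0.9626
χ² = 1.3462 + 0.5912 + 2.7960 + 7.3623 + 0.0169 + 4.3475 + 3.4839 + 0.3229 + 0.9626 = 21.230
df = (3−1)(3−1) = 4. Since 21.230 > 9.488, reject the null hypothesis of independence at α = 0.05.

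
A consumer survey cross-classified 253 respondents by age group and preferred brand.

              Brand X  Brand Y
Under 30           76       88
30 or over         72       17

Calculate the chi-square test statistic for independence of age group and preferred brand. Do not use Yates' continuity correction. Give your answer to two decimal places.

28.38

Row totals: 164, 89. Column totals: 148, 105. Grand total N = 253.
Expected counts (row total × column total / N):
  Under 30, Brand X: 164×148/253 = 95.937
  Under 30, Brand Y: 164×105/253 = 68.063
  30 or over, Brand X: 89×148/253 = 52.063
  30 or over, Brand Y: 89×105/253 = 36.937
Contributions (O − E)²/E:
  (76 − 95.937)²/95.937 = 4.1432
  (88 − 68.063)²/68.063 = 5.8399
  (72 − 52.063)²/52.063 = 7.6347
  (17 − 36.937)²/36.937 = 10.7611
χ² = 4.1432 + 5.8399 + 7.6347 + 10.7611 = 28.38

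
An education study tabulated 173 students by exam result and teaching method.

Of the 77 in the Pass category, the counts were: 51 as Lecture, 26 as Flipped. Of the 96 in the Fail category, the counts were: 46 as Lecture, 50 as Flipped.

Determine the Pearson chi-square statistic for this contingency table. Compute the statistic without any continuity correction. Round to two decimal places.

5.82

Row totals: 77, 96. Column totals: 97, 76. Grand total N = 173.
Expected counts (row total × column total / N):
  Pass, Lecture: 77×97/173 = 43.173
  Pass, Flipped: 77×76/173 = 33.827
  Fail, Lecture: 96×97/173 = 53.827
  Fail, Flipped: 96×76/173 = 42.173
Contributions (O − E)²/E:
  (51 − 43.173)²/43.173 = 1.4190
  (26 − 33.827)²/33.827 = 1.8110
  (46 − 53.827)²/53.827 = 1.1381
  (50 − 42.173)²/42.173 = 1.4526
χ² = 1.4190 + 1.8110 + 1.1381 + 1.4526 = 5.82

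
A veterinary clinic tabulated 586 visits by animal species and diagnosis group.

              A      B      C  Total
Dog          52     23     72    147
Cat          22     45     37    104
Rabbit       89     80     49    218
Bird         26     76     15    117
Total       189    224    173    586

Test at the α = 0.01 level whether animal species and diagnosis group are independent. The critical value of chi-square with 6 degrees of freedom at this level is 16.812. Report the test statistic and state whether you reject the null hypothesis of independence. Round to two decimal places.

90.20; reject H₀

Grand total N = 586.
Expected counts (row total × column total / N):
  Dog, A: 147×189/586 = 47.4113
  Dog, B: 147×224/586 = 56.1911
  Dog, C: 147×173/586 = 43.3976
  Cat, A: 104×189/586 = 33.5427
  Cat, B: 104×224/586 = 39.7543
  Cat, C: 104×173/586 = 30.7031
  Rabbit, A: 218×189/586 = 70.3106
  Rabbit, B: 218×224/586 = 83.3311
  Rabbit, C: 218×173/586 = 64.3584
  Bird, A: 117×189/586 = 37.7355
  Bird, B: 117×224/586 = 44.7235
  Bird, C: 117×173/586 = 34.5410
Contributions (O − E)²/E:
  (52 − 47.4113)²/47.4113 = 0.4441
  (23 − 56.1911)²/56.1911 = 19.6054
  (72 − 43.3976)²/43.3976 = 18.8512
  (22 − 33.5427)²/33.5427 = 3.9721
  (45 − 39.7543)²/39.7543 = 0.6922
  (37 − 30.7031)²/30.7031 = 1.2914
  (89 − 70.3106)²/70.3106 = 4.9679
  (80 − 83.3311)²/83.3311 = 0.1332
  (49 − 64.3584)²/64.3584 = 3.6651
  (26 − 37.7355)²/37.7355 = 3.6497
  (76 − 44.7235)²/44.7235 = 21.8726
  (15 − 34.5410)²/34.5410 = 11.0550
χ² = 0.4441 + 19.6054 + 18.8512 + 3.9721 + 0.6922 + 1.2914 + 4.9679 + 0.1332 + 3.6651 + 3.6497 + 21.8726 + 11.0550 = 90.20
df = (4−1)(3−1) = 6. Since 90.20 > 16.812, reject the null hypothesis of independence at α = 0.01.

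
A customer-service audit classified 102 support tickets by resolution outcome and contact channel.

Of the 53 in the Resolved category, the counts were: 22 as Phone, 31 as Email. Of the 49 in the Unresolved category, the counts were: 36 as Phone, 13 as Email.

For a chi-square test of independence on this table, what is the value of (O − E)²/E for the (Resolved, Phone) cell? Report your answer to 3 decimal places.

2.197

Row total (Resolved) = 53; column total (Phone) = 58; N = 102.
Expected count E = 53 × 58 / 102 = 30.1373.
Contribution = (O − E)²/E = (22 − 30.1373)² / 30.1373 = 2.197.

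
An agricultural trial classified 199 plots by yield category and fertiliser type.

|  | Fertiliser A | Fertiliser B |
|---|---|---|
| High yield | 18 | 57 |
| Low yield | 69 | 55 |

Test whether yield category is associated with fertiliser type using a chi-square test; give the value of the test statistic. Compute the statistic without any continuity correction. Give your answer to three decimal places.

Row totals: 75, 124. Column totals: 87, 112. Grand total N = 199.
Expected counts (row total × column total / N):
  High yield, Fertiliser A: 75×87/199 = 32.7889
  High yield, Fertiliser B: 75×112/199 = 42.2111
  Low yield, Fertiliser A: 124×87/199 = 54.2111
  Low yield, Fertiliser B: 124×112/199 = 69.7889
Contributions (O − E)²/E:
  (18 − 32.7889)²/32.7889 = 6.6703
  (57 − 42.2111)²/42.2111 = 5.1814
  (69 − 54.2111)²/54.2111 = 4.0344
  (55 − 69.7889)²/69.7889 = 3.1339
χ² = 6.6703 + 5.1814 + 4.0344 + 3.1339 = 19.020

19.020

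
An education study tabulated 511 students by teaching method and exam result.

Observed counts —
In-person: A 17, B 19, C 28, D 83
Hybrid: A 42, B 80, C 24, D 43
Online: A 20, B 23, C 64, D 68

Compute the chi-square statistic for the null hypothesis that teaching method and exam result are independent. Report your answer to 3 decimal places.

100.487

Row totals: 147, 189, 175. Column totals: 79, 122, 116, 194. Grand total N = 511.
Expected counts (row total × column total / N):
  In-person, A: 147×79/511 = 22.7260
  In-person, B: 147×122/511 = 35.0959
  In-person, C: 147×116/511 = 33.3699
  In-person, D: 147×194/511 = 55.8082
  Hybrid, A: 189×79/511 = 29.2192
  Hybrid, B: 189×122/511 = 45.1233
  Hybrid, C: 189×116/511 = 42.9041
  Hybrid, D: 189×194/511 = 71.7534
  Online, A: 175×79/511 = 27.0548
  Online, B: 175×122/511 = 41.7808
  Online, C: 175×116/511 = 39.7260
  Online, D: 175×194/511 = 66.4384
Contributions (O − E)²/E:
  (17 − 22.7260)²/22.7260 = 1.4427
  (19 − 35.0959)²/35.0959 = 7.3820
  (28 − 33.3699)²/33.3699 = 0.8641
  (83 − 55.8082)²/55.8082 = 13.2488
  (42 − 29.2192)²/29.2192 = 5.5905
  (80 − 45.1233)²/45.1233 = 26.9569
  (24 − 42.9041)²/42.9041 = 8.3294
  (43 − 71.7534)²/71.7534 = 11.5222
  (20 − 27.0548)²/27.0548 = 1.8396
  (23 − 41.7808)²/41.7808 = 8.4421
  (64 − 39.7260)²/39.7260 = 14.8323
  (68 − 66.4384)²/66.4384 = 0.0367
χ² = 1.4427 + 7.3820 + 0.8641 + 13.2488 + 5.5905 + 26.9569 + 8.3294 + 11.5222 + 1.8396 + 8.4421 + 14.8323 + 0.0367 = 100.487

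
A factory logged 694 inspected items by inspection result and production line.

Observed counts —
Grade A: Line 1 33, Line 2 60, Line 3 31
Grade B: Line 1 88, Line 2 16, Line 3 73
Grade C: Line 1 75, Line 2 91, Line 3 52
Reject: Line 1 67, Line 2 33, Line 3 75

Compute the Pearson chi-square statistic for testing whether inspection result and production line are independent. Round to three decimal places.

87.136

Row totals: 124, 177, 218, 175. Column totals: 263, 200, 231. Grand total N = 694.
Expected counts (row total × column total / N):
  Grade A, Line 1: 124×263/694 = 46.9914
  Grade A, Line 2: 124×200/694 = 35.7349
  Grade A, Line 3: 124×231/694 = 41.2738
  Grade B, Line 1: 177×263/694 = 67.0764
  Grade B, Line 2: 177×200/694 = 51.0086
  Grade B, Line 3: 177×231/694 = 58.9150
  Grade C, Line 1: 218×263/694 = 82.6138
  Grade C, Line 2: 218×200/694 = 62.8242
  Grade C, Line 3: 218×231/694 = 72.5620
  Reject, Line 1: 175×263/694 = 66.3184
  Reject, Line 2: 175×200/694 = 50.4323
  Reject, Line 3: 175×231/694 = 58.2493
Contributions (O − E)²/E:
  (33 − 46.9914)²/46.9914 = 4.1659
  (60 − 35.7349)²/35.7349 = 16.4768
  (31 − 41.2738)²/41.2738 = 2.5573
  (88 − 67.0764)²/67.0764 = 6.5268
  (16 − 51.0086)²/51.0086 = 24.0274
  (73 − 58.9150)²/58.9150 = 3.3673
  (75 − 82.6138)²/82.6138 = 0.7017
  (91 − 62.8242)²/62.8242 = 12.6365
  (52 − 72.5620)²/72.5620 = 5.8267
  (67 − 66.3184)²/66.3184 = 0.0070
  (33 − 50.4323)²/50.4323 = 6.0256
  (75 − 58.2493)²/58.2493 = 4.8170
χ² = 4.1659 + 16.4768 + 2.5573 + 6.5268 + 24.0274 + 3.3673 + 0.7017 + 12.6365 + 5.8267 + 0.0070 + 6.0256 + 4.8170 = 87.136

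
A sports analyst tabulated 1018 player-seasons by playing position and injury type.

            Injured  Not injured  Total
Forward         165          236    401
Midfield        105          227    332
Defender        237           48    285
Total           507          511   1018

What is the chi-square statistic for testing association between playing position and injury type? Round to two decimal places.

Grand total N = 1018.
Expected counts (row total × column total / N):
  Forward, Injured: 401×507/1018 = 199.712
  Forward, Not injured: 401×511/1018 = 201.288
  Midfield, Injured: 332×507/1018 = 165.348
  Midfield, Not injured: 332×511/1018 = 166.652
  Defender, Injured: 285×507/1018 = 141.940
  Defender, Not injured: 285×511/1018 = 143.060
Contributions (O − E)²/E:
  (165 − 199.712)²/199.712 = 6.0333
  (236 − 201.288)²/201.288 = 5.9861
  (105 − 165.348)²/165.348 = 22.0256
  (227 − 166.652)²/166.652 = 21.8532
  (237 − 141.940)²/141.940 = 63.6635
  (48 − 143.060)²/143.060 = 63.1651
χ² = 6.0333 + 5.9861 + 22.0256 + 21.8532 + 63.6635 + 63.1651 = 182.73

182.73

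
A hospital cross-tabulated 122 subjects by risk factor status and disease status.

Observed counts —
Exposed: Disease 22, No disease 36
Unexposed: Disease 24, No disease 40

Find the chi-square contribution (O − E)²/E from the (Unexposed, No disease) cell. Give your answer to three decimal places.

Row total (Unexposed) = 64; column total (No disease) = 76; N = 122.
Expected count E = 64 × 76 / 122 = 39.8689.
Contribution = (O − E)²/E = (40 − 39.8689)² / 39.8689 = 0.000.

0.000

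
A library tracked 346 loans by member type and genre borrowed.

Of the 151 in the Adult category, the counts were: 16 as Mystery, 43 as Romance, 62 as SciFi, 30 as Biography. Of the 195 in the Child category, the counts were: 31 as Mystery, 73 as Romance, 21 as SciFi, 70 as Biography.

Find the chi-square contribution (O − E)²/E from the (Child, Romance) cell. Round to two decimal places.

Row total (Child) = 195; column total (Romance) = 116; N = 346.
Expected count E = 195 × 116 / 346 = 65.3757.
Contribution = (O − E)²/E = (73 − 65.3757)² / 65.3757 = 0.89.

0.89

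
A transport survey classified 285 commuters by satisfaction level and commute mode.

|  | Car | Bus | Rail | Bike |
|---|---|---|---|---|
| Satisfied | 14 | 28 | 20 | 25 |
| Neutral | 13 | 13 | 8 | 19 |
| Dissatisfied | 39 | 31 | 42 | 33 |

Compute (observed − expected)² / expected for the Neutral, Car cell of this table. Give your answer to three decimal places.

0.043

Row total (Neutral) = 53; column total (Car) = 66; N = 285.
Expected count E = 53 × 66 / 285 = 12.2737.
Contribution = (O − E)²/E = (13 − 12.2737)² / 12.2737 = 0.043.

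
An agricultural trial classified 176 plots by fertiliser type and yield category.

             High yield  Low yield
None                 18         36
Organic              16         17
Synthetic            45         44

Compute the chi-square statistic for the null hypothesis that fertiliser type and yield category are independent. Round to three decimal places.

4.245

Row totals: 54, 33, 89. Column totals: 79, 97. Grand total N = 176.
Expected counts (row total × column total / N):
  None, High yield: 54×79/176 = 24.2386
  None, Low yield: 54×97/176 = 29.7614
  Organic, High yield: 33×79/176 = 14.8125
  Organic, Low yield: 33×97/176 = 18.1875
  Synthetic, High yield: 89×79/176 = 39.9489
  Synthetic, Low yield: 89×97/176 = 49.0511
Contributions (O − E)²/E:
  (18 − 24.2386)²/24.2386 = 1.6057
  (36 − 29.7614)²/29.7614 = 1.3077
  (16 − 14.8125)²/14.8125 = 0.0952
  (17 − 18.1875)²/18.1875 = 0.0775
  (45 − 39.9489)²/39.9489 = 0.6387
  (44 − 49.0511)²/49.0511 = 0.5201
χ² = 1.6057 + 1.3077 + 0.0952 + 0.0775 + 0.6387 + 0.5201 = 4.245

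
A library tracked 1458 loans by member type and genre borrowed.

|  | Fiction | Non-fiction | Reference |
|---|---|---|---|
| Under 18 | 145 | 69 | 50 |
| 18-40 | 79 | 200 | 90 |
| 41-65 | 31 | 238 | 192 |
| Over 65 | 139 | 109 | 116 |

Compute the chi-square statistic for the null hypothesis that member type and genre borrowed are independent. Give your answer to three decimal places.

Row totals: 264, 369, 461, 364. Column totals: 394, 616, 448. Grand total N = 1458.
Expected counts (row total × column total / N):
  Under 18, Fiction: 264×394/1458 = 71.34156
  Under 18, Non-fiction: 264×616/1458 = 111.53909
  Under 18, Reference: 264×448/1458 = 81.11934
  18-40, Fiction: 369×394/1458 = 99.71605
  18-40, Non-fiction: 369×616/1458 = 155.90123
  18-40, Reference: 369×448/1458 = 113.38272
  41-65, Fiction: 461×394/1458 = 124.57750
  41-65, Non-fiction: 461×616/1458 = 194.77092
  41-65, Reference: 461×448/1458 = 141.65158
  Over 65, Fiction: 364×394/1458 = 98.36488
  Over 65, Non-fiction: 364×616/1458 = 153.78875
  Over 65, Reference: 364×448/1458 = 111.84636
Contributions (O − E)²/E:
  (145 − 71.34156)²/71.34156 = 76.0506
  (69 − 111.53909)²/111.53909 = 16.2237
  (50 − 81.11934)²/81.11934 = 11.9381
  (79 − 99.71605)²/99.71605 = 4.3038
  (200 − 155.90123)²/155.90123 = 12.4739
  (90 − 113.38272)²/113.38272 = 4.8222
  (31 − 124.57750)²/124.57750 = 70.2916
  (238 − 194.77092)²/194.77092 = 9.5946
  (192 − 141.65158)²/141.65158 = 17.8958
  (139 − 98.36488)²/98.36488 = 16.7866
  (109 − 153.78875)²/153.78875 = 13.0441
  (116 − 111.84636)²/111.84636 = 0.1543
χ² = 76.0506 + 16.2237 + 11.9381 + 4.3038 + 12.4739 + 4.8222 + 70.2916 + 9.5946 + 17.8958 + 16.7866 + 13.0441 + 0.1543 = 253.579

253.579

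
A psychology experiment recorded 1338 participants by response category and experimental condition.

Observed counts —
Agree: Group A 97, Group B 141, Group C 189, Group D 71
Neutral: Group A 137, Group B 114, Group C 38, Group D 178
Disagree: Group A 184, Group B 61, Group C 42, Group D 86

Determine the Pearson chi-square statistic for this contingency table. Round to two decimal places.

Row totals: 498, 467, 373. Column totals: 418, 316, 269, 335. Grand total N = 1338.
Expected counts (row total × column total / N):
  Agree, Group A: 498×418/1338 = 155.578
  Agree, Group B: 498×316/1338 = 117.614
  Agree, Group C: 498×269/1338 = 100.121
  Agree, Group D: 498×335/1338 = 124.686
  Neutral, Group A: 467×418/1338 = 145.894
  Neutral, Group B: 467×316/1338 = 110.293
  Neutral, Group C: 467×269/1338 = 93.889
  Neutral, Group D: 467×335/1338 = 116.925
  Disagree, Group A: 373×418/1338 = 116.528
  Disagree, Group B: 373×316/1338 = 88.093
  Disagree, Group C: 373×269/1338 = 74.990
  Disagree, Group D: 373×335/1338 = 93.389
Contributions (O − E)²/E:
  (97 − 155.578)²/155.578 = 22.0557
  (141 − 117.614)²/117.614 = 4.6500
  (189 − 100.121)²/100.121 = 78.8993
  (71 − 124.686)²/124.686 = 23.1156
  (137 − 145.894)²/145.894 = 0.5422
  (114 − 110.293)²/110.293 = 0.1246
  (38 − 93.889)²/93.889 = 33.2689
  (178 − 116.925)²/116.925 = 31.9021
  (184 − 116.528)²/116.528 = 39.0676
  (61 − 88.093)²/88.093 = 8.3325
  (42 − 74.990)²/74.990 = 14.5131
  (86 − 93.389)²/93.389 = 0.5846
χ² = 22.0557 + 4.6500 + 78.8993 + 23.1156 + 0.5422 + 0.1246 + 33.2689 + 31.9021 + 39.0676 + 8.3325 + 14.5131 + 0.5846 = 257.06

257.06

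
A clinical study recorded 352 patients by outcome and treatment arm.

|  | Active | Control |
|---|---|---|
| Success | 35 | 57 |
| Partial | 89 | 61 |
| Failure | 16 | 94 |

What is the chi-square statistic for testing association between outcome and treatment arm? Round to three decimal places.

Row totals: 92, 150, 110. Column totals: 140, 212. Grand total N = 352.
Expected counts (row total × column total / N):
  Success, Active: 92×140/352 = 36.5909
  Success, Control: 92×212/352 = 55.4091
  Partial, Active: 150×140/352 = 59.6591
  Partial, Control: 150×212/352 = 90.3409
  Failure, Active: 110×140/352 = 43.7500
  Failure, Control: 110×212/352 = 66.2500
Contributions (O − E)²/E:
  (35 − 36.5909)²/36.5909 = 0.0692
  (57 − 55.4091)²/55.4091 = 0.0457
  (89 − 59.6591)²/59.6591 = 14.4301
  (61 − 90.3409)²/90.3409 = 9.5293
  (16 − 43.7500)²/43.7500 = 17.6014
  (94 − 66.2500)²/66.2500 = 11.6236
χ² = 0.0692 + 0.0457 + 14.4301 + 9.5293 + 17.6014 + 11.6236 = 53.299

53.299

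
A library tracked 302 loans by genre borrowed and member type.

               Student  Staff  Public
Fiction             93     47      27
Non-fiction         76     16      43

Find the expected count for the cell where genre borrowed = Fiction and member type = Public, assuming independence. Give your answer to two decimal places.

38.71

Row total (Fiction) = 167; column total (Public) = 70; grand total N = 302.
Expected count = (row total × column total) / N = 167 × 70 / 302 = 38.71.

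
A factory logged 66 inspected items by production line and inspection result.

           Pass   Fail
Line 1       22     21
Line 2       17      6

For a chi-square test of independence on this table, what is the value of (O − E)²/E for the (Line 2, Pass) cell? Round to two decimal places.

Row total (Line 2) = 23; column total (Pass) = 39; N = 66.
Expected count E = 23 × 39 / 66 = 13.591.
Contribution = (O − E)²/E = (17 − 13.591)² / 13.591 = 0.86.

0.86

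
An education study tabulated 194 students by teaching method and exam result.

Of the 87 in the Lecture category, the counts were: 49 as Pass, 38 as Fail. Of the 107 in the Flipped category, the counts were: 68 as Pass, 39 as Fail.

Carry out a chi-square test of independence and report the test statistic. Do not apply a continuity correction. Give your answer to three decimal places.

1.048

Row totals: 87, 107. Column totals: 117, 77. Grand total N = 194.
Expected counts (row total × column total / N):
  Lecture, Pass: 87×117/194 = 52.4691
  Lecture, Fail: 87×77/194 = 34.5309
  Flipped, Pass: 107×117/194 = 64.5309
  Flipped, Fail: 107×77/194 = 42.4691
Contributions (O − E)²/E:
  (49 − 52.4691)²/52.4691 = 0.2294
  (38 − 34.5309)²/34.5309 = 0.3485
  (68 − 64.5309)²/64.5309 = 0.1865
  (39 − 42.4691)²/42.4691 = 0.2834
χ² = 0.2294 + 0.3485 + 0.1865 + 0.2834 = 1.048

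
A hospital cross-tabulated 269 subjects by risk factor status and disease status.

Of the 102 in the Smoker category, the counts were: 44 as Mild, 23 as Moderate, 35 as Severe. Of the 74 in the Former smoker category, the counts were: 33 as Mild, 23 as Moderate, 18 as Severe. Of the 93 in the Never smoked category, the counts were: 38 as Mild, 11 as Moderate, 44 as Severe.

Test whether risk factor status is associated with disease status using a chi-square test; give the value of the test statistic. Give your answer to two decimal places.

13.67

Row totals: 102, 74, 93. Column totals: 115, 57, 97. Grand total N = 269.
Expected counts (row total × column total / N):
  Smoker, Mild: 102×115/269 = 43.606
  Smoker, Moderate: 102×57/269 = 21.613
  Smoker, Severe: 102×97/269 = 36.781
  Former smoker, Mild: 74×115/269 = 31.636
  Former smoker, Moderate: 74×57/269 = 15.680
  Former smoker, Severe: 74×97/269 = 26.684
  Never smoked, Mild: 93×115/269 = 39.758
  Never smoked, Moderate: 93×57/269 = 19.706
  Never smoked, Severe: 93×97/269 = 33.535
Contributions (O − E)²/E:
  (44 − 43.606)²/43.606 = 0.0036
  (23 − 21.613)²/21.613 = 0.0890
  (35 − 36.781)²/36.781 = 0.0862
  (33 − 31.636)²/31.636 = 0.0588
  (23 − 15.680)²/15.680 = 3.4172
  (18 − 26.684)²/26.684 = 2.8261
  (38 − 39.758)²/39.758 = 0.0777
  (11 − 19.706)²/19.706 = 3.8463
  (44 − 33.535)²/33.535 = 3.2657
χ² = 0.0036 + 0.0890 + 0.0862 + 0.0588 + 3.4172 + 2.8261 + 0.0777 + 3.8463 + 3.2657 = 13.67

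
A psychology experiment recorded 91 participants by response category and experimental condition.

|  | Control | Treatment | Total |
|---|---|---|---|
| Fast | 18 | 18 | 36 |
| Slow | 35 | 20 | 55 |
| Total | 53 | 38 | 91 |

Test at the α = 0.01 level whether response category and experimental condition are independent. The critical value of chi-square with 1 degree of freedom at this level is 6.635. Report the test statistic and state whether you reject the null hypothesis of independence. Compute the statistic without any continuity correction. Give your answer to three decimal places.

Grand total N = 91.
Expected counts (row total × column total / N):
  Fast, Control: 36×53/91 = 20.9670
  Fast, Treatment: 36×38/91 = 15.0330
  Slow, Control: 55×53/91 = 32.0330
  Slow, Treatment: 55×38/91 = 22.9670
Contributions (O − E)²/E:
  (18 − 20.9670)²/20.9670 = 0.4199
  (18 − 15.0330)²/15.0330 = 0.5856
  (35 − 32.0330)²/32.0330 = 0.2748
  (20 − 22.9670)²/22.9670 = 0.3833
χ² = 0.4199 + 0.5856 + 0.2748 + 0.3833 = 1.664
df = (2−1)(2−1) = 1. Since 1.664 < 6.635, fail to reject the null hypothesis of independence at α = 0.01.

1.664; fail to reject H₀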